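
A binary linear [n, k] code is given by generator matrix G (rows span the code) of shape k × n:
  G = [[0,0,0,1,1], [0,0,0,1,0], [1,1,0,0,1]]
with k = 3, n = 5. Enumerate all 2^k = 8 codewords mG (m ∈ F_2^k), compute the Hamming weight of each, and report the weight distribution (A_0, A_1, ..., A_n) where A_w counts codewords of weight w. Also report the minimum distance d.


Weight distribution: A_0 = 1, A_1 = 2, A_2 = 2, A_3 = 2, A_4 = 1. Minimum distance d = 1.

Enumerate all 2^3 = 8 messages m ∈ F_2^3.
For each, compute codeword c = mG in F_2^5, then tally its weight.
  m = 000 → c = 00000, weight = 0.
  m = 100 → c = 00011, weight = 2.
  m = 010 → c = 00010, weight = 1.
  m = 110 → c = 00001, weight = 1.
  m = 001 → c = 11001, weight = 3.
  m = 101 → c = 11010, weight = 3.
  m = 011 → c = 11011, weight = 4.
  m = 111 → c = 11000, weight = 2.
Tally weights:
  weight 0: 1 codewords.
  weight 1: 2 codewords.
  weight 2: 2 codewords.
  weight 3: 2 codewords.
  weight 4: 1 codewords.
Minimum distance d = smallest w > 0 with A_w > 0 = 1.
Sanity: Σ A_w = 8 = 2^3 = 8 ✓.


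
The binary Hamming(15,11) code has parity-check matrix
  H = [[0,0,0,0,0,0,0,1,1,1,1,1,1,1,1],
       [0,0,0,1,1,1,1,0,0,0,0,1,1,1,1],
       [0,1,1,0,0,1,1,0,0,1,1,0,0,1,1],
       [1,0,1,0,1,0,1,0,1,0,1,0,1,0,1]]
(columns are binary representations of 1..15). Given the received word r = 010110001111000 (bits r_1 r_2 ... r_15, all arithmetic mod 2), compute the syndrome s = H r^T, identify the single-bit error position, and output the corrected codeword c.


s = (0, 1, 1, 1)^T, error position = 7, corrected codeword c = 010110101111000

Compute s = H r^T mod 2 one row at a time:
  s_1 = 0 + 1 + 1 + 1 + 1 + 0 + 0 + 0 = 4 ≡ 0 (mod 2).
  s_2 = 1 + 1 + 0 + 0 + 1 + 0 + 0 + 0 = 3 ≡ 1 (mod 2).
  s_3 = 1 + 0 + 0 + 0 + 1 + 1 + 0 + 0 = 3 ≡ 1 (mod 2).
  s_4 = 0 + 0 + 1 + 0 + 1 + 1 + 0 + 0 = 3 ≡ 1 (mod 2).
s = (0, 1, 1, 1)^T — this equals column 7 of H (binary 0111), so error is at position 7.
Correct: flip bit 7 of r = 010110001111000 to get c = 010110101111000.


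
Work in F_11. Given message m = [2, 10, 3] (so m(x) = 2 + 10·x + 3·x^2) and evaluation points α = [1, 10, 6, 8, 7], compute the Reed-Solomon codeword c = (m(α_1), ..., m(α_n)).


c = [4, 6, 5, 10, 10]

Message polynomial: m(x) = 2 + 10·x + 3·x^2 (mod 11).
For each evaluation point α_i, compute m(α_i) mod 11:
  α_1 = 1: Horner steps 3 → 2 → 4, so m(1) = 4.
  α_2 = 10: Horner steps 3 → 7 → 6, so m(10) = 6.
  α_3 = 6: Horner steps 3 → 6 → 5, so m(6) = 5.
  α_4 = 8: Horner steps 3 → 1 → 10, so m(8) = 10.
  α_5 = 7: Horner steps 3 → 9 → 10, so m(7) = 10.
Codeword c = [4, 6, 5, 10, 10] ∈ F_11^5.


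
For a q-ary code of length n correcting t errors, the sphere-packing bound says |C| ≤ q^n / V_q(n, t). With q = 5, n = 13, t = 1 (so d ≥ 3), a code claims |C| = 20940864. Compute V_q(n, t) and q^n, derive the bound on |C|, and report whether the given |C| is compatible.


V_q(n, t) = 53, q^n = 1220703125, Hamming bound = 23032134, |C| = 20940864 ≤ bound (satisfied).

Step 1: Compute V_q(n, t) = Σ_{j=0}^1 C(n, j) (q−1)^j.
  j = 0: C(13,0)·(4)^0 = 1·1 = 1.
  j = 1: C(13,1)·(4)^1 = 13·4 = 52.
  V_q(n, t) = 1 + 52 = 53.
Step 2: q^n = 5^13 = 1220703125.
Step 3: Hamming bound ⌊q^n / V_q(n,t)⌋ = ⌊1220703125/53⌋ = 23032134.
Step 4: Compare |C| = 20940864 to 23032134: satisfied.
The claimed |C| lies below the Hamming bound.


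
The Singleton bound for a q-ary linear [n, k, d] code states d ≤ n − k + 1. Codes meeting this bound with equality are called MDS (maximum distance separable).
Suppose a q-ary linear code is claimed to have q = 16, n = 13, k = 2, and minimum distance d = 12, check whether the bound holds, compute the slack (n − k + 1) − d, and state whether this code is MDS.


Singleton RHS = n − k + 1 = 12, slack = 0, bound satisfied, MDS.

Singleton bound: d ≤ n − k + 1.
Here n = 13, k = 2, so n − k + 1 = 12.
Given d = 12, check d ≤ 12: YES.
Slack = (n − k + 1) − d = 0.
The code is MDS (slack = 0).
Description: the claimed parameters are [13, 2, 12]_16; such a code would be MDS (meets Singleton bound).


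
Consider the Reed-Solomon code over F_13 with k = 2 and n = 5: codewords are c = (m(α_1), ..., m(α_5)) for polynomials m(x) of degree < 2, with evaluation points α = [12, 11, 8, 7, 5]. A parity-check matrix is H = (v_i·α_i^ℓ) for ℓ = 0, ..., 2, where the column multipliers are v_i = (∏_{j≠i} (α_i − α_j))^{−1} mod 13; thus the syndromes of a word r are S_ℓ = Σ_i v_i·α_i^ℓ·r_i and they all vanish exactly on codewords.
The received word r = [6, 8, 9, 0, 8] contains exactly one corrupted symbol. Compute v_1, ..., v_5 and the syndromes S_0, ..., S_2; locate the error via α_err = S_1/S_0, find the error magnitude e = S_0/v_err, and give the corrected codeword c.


S = (4, 5, 3), error at position 2, error magnitude e = 11, c = [6, 10, 9, 0, 8].

Step 1: column multipliers v_i = (∏_{j≠i}(α_i − α_j))^{−1} mod 13.
  i = 1 (α = 12): (12−11)(12−8)(12−7)(12−5) = 1·4·5·7 = 140 ≡ 10, so v_1 = 10^{−1} = 4 (mod 13).
  i = 2 (α = 11): (11−12)(11−8)(11−7)(11−5) = (−1)·3·4·6 = −72 ≡ 6, so v_2 = 6^{−1} = 11 (mod 13).
  i = 3 (α = 8): (8−12)(8−11)(8−7)(8−5) = (−4)·(−3)·1·3 = 36 ≡ 10, so v_3 = 10^{−1} = 4 (mod 13).
  i = 4 (α = 7): (7−12)(7−11)(7−8)(7−5) = (−5)·(−4)·(−1)·2 = −40 ≡ 12, so v_4 = 12^{−1} = 12 (mod 13).
  i = 5 (α = 5): (5−12)(5−11)(5−8)(5−7) = (−7)·(−6)·(−3)·(−2) = 252 ≡ 5, so v_5 = 5^{−1} = 8 (mod 13).
  v = [4, 11, 4, 12, 8].
Step 2: syndromes of r = [6, 8, 9, 0, 8] (all sums mod 13).
  S_0 = Σ v_i r_i = 4·6 + 11·8 + 4·9 + 12·0 + 8·8 = 212 ≡ 4.
  S_1 = Σ v_i α_i r_i = 4·12·6 + 11·11·8 + 4·8·9 + 12·7·0 + 8·5·8 = 1864 ≡ 5.
  α_i^2 mod 13 = [1, 4, 12, 10, 12].
  S_2 = Σ v_i α_i^2 r_i = 4·1·6 + 11·4·8 + 4·12·9 + 12·10·0 + 8·12·8 = 1576 ≡ 3.
  S = (4, 5, 3) ≠ 0, so r is not a codeword (an error is present).
Step 3: locate the error. For a single error e at position i, S_ℓ = v_i·e·α_i^ℓ, so α_err = S_1/S_0.
  S_0^{−1} = 4^{−1} = 10 (mod 13), so α_err = 5·10 = 50 ≡ 11 = α_2. Error position i = 2.
  Consistency check: S_2/S_1 = 3·8 = 24 ≡ 11 = α_err ✓ (single-error assumption holds).
Step 4: error magnitude e = S_0/v_2 = S_0·∏_{j≠2}(α_2 − α_j) = 4·6 = 24 ≡ 11 (mod 13).
Step 5: correct position 2: c_2 = r_2 − e = 8 − 11 ≡ 10 (mod 13). Hence c = [6, 10, 9, 0, 8].
  Check: interpolating c through the α_i gives m(x) = 2 + 9·x (degree < 2) with m(α_i) = c_i for every i, so c is indeed a codeword.


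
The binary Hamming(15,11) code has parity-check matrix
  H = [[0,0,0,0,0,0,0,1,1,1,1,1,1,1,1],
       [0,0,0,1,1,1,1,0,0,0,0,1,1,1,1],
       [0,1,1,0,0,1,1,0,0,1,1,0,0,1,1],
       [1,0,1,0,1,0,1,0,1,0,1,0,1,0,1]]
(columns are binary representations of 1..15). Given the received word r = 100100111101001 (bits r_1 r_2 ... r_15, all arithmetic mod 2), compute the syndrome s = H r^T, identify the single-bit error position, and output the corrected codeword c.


s = (1, 0, 1, 0)^T, error position = 10, corrected codeword c = 100100111001001

Compute s = H r^T mod 2 one row at a time:
  s_1 = 1 + 1 + 1 + 0 + 1 + 0 + 0 + 1 = 5 ≡ 1 (mod 2).
  s_2 = 1 + 0 + 0 + 1 + 1 + 0 + 0 + 1 = 4 ≡ 0 (mod 2).
  s_3 = 0 + 0 + 0 + 1 + 1 + 0 + 0 + 1 = 3 ≡ 1 (mod 2).
  s_4 = 1 + 0 + 0 + 1 + 1 + 0 + 0 + 1 = 4 ≡ 0 (mod 2).
s = (1, 0, 1, 0)^T — this equals column 10 of H (binary 1010), so error is at position 10.
Correct: flip bit 10 of r = 100100111101001 to get c = 100100111001001.


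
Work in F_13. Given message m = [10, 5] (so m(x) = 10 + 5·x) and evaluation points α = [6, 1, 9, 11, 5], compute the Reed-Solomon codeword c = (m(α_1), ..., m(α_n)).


c = [1, 2, 3, 0, 9]

Message polynomial: m(x) = 10 + 5·x (mod 13).
For each evaluation point α_i, compute m(α_i) mod 13:
  α_1 = 6: Horner steps 5 → 1, so m(6) = 1.
  α_2 = 1: Horner steps 5 → 2, so m(1) = 2.
  α_3 = 9: Horner steps 5 → 3, so m(9) = 3.
  α_4 = 11: Horner steps 5 → 0, so m(11) = 0.
  α_5 = 5: Horner steps 5 → 9, so m(5) = 9.
Codeword c = [1, 2, 3, 0, 9] ∈ F_13^5.


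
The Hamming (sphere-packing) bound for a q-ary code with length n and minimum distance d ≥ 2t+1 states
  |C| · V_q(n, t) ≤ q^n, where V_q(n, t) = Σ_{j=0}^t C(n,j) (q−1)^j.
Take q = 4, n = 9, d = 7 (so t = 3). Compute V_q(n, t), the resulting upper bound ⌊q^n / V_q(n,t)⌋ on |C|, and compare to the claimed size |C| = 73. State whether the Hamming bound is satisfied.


V_q(n, t) = 2620, q^n = 262144, Hamming bound = 100, |C| = 73 ≤ bound (satisfied).

Step 1: Compute V_q(n, t) = Σ_{j=0}^3 C(n, j) (q−1)^j.
  j = 0: C(9,0)·(3)^0 = 1·1 = 1.
  j = 1: C(9,1)·(3)^1 = 9·3 = 27.
  j = 2: C(9,2)·(3)^2 = 36·9 = 324.
  j = 3: C(9,3)·(3)^3 = 84·27 = 2268.
  V_q(n, t) = 1 + 27 + 324 + 2268 = 2620.
Step 2: q^n = 4^9 = 262144.
Step 3: Hamming bound ⌊q^n / V_q(n,t)⌋ = ⌊262144/2620⌋ = 100.
Step 4: Compare |C| = 73 to 100: satisfied.
The claimed |C| lies below the Hamming bound.


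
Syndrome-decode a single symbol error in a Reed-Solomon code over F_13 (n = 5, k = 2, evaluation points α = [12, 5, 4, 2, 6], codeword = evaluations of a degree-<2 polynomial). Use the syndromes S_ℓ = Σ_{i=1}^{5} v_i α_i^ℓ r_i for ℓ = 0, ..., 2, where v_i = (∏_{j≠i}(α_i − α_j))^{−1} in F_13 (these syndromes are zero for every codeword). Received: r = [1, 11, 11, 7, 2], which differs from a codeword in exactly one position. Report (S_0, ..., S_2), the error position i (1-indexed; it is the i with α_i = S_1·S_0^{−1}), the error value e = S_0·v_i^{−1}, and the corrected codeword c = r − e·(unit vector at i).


S = (3, 2, 10), error at position 2, error magnitude e = 11, c = [1, 0, 11, 7, 2].

Step 1: column multipliers v_i = (∏_{j≠i}(α_i − α_j))^{−1} mod 13.
  i = 1 (α = 12): (12−5)(12−4)(12−2)(12−6) = 7·8·10·6 = 3360 ≡ 6, so v_1 = 6^{−1} = 11 (mod 13).
  i = 2 (α = 5): (5−12)(5−4)(5−2)(5−6) = (−7)·1·3·(−1) = 21 ≡ 8, so v_2 = 8^{−1} = 5 (mod 13).
  i = 3 (α = 4): (4−12)(4−5)(4−2)(4−6) = (−8)·(−1)·2·(−2) = −32 ≡ 7, so v_3 = 7^{−1} = 2 (mod 13).
  i = 4 (α = 2): (2−12)(2−5)(2−4)(2−6) = (−10)·(−3)·(−2)·(−4) = 240 ≡ 6, so v_4 = 6^{−1} = 11 (mod 13).
  i = 5 (α = 6): (6−12)(6−5)(6−4)(6−2) = (−6)·1·2·4 = −48 ≡ 4, so v_5 = 4^{−1} = 10 (mod 13).
  v = [11, 5, 2, 11, 10].
Step 2: syndromes of r = [1, 11, 11, 7, 2] (all sums mod 13).
  S_0 = Σ v_i r_i = 11·1 + 5·11 + 2·11 + 11·7 + 10·2 = 185 ≡ 3.
  S_1 = Σ v_i α_i r_i = 11·12·1 + 5·5·11 + 2·4·11 + 11·2·7 + 10·6·2 = 769 ≡ 2.
  α_i^2 mod 13 = [1, 12, 3, 4, 10].
  S_2 = Σ v_i α_i^2 r_i = 11·1·1 + 5·12·11 + 2·3·11 + 11·4·7 + 10·10·2 = 1245 ≡ 10.
  S = (3, 2, 10) ≠ 0, so r is not a codeword (an error is present).
Step 3: locate the error. For a single error e at position i, S_ℓ = v_i·e·α_i^ℓ, so α_err = S_1/S_0.
  S_0^{−1} = 3^{−1} = 9 (mod 13), so α_err = 2·9 = 18 ≡ 5 = α_2. Error position i = 2.
  Consistency check: S_2/S_1 = 10·7 = 70 ≡ 5 = α_err ✓ (single-error assumption holds).
Step 4: error magnitude e = S_0/v_2 = S_0·∏_{j≠2}(α_2 − α_j) = 3·8 = 24 ≡ 11 (mod 13).
Step 5: correct position 2: c_2 = r_2 − e = 11 − 11 ≡ 0 (mod 13). Hence c = [1, 0, 11, 7, 2].
  Check: interpolating c through the α_i gives m(x) = 3 + 2·x (degree < 2) with m(α_i) = c_i for every i, so c is indeed a codeword.


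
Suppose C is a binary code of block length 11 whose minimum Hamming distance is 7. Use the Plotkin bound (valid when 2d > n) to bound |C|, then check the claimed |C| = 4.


Plotkin bound M ≤ 4; given |C| = 4 ≤ bound (satisfied).

Check applicability: 2d = 14, n = 11.
2d − n = 3 > 0, so Plotkin applies.
Compute d/(2d−n) = 7/3 ≈ 2.3333.
⌊d/(2d−n)⌋ = 2.
Plotkin bound: M ≤ 2·2 = 4.
Given |C| = 4, check: satisfied.
This |C| is at the Plotkin bound.


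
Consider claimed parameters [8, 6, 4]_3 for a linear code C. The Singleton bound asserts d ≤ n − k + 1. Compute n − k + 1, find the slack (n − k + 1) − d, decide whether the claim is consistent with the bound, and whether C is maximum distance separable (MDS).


Singleton RHS = n − k + 1 = 3, slack = -1, bound violated (no such code; not MDS).

Singleton bound: d ≤ n − k + 1.
Here n = 8, k = 6, so n − k + 1 = 3.
Given d = 4, check d ≤ 3: NO.
Slack = (n − k + 1) − d = -1.
The slack is negative: d = 4 exceeds n − k + 1 = 3 by 1, so the Singleton bound is violated and no linear [8, 6, 4]_3 code can exist. In particular it is not MDS (MDS requires d = n − k + 1 exactly).
Description: the claimed parameters are [8, 6, 4]_3; such a code would be impossible (violates the Singleton bound).


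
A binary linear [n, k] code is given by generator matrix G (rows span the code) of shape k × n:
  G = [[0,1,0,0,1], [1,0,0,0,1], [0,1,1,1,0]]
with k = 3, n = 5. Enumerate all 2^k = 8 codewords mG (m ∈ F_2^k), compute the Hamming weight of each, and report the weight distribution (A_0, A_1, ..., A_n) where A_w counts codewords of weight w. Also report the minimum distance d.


Weight distribution: A_0 = 1, A_2 = 3, A_3 = 3, A_5 = 1. Minimum distance d = 2.

Enumerate all 2^3 = 8 messages m ∈ F_2^3.
For each, compute codeword c = mG in F_2^5, then tally its weight.
  m = 000 → c = 00000, weight = 0.
  m = 100 → c = 01001, weight = 2.
  m = 010 → c = 10001, weight = 2.
  m = 110 → c = 11000, weight = 2.
  m = 001 → c = 01110, weight = 3.
  m = 101 → c = 00111, weight = 3.
  m = 011 → c = 11111, weight = 5.
  m = 111 → c = 10110, weight = 3.
Tally weights:
  weight 0: 1 codewords.
  weight 2: 3 codewords.
  weight 3: 3 codewords.
  weight 5: 1 codewords.
Minimum distance d = smallest w > 0 with A_w > 0 = 2.
Sanity: Σ A_w = 8 = 2^3 = 8 ✓.


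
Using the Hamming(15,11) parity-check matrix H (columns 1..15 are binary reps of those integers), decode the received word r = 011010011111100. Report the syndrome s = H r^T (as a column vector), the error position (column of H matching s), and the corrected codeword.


s = (0, 1, 0, 1)^T, error position = 5, corrected codeword c = 011000011111100

Compute s = H r^T mod 2 one row at a time:
  s_1 = 1 + 1 + 1 + 1 + 1 + 1 + 0 + 0 = 6 ≡ 0 (mod 2).
  s_2 = 0 + 1 + 0 + 0 + 1 + 1 + 0 + 0 = 3 ≡ 1 (mod 2).
  s_3 = 1 + 1 + 0 + 0 + 1 + 1 + 0 + 0 = 4 ≡ 0 (mod 2).
  s_4 = 0 + 1 + 1 + 0 + 1 + 1 + 1 + 0 = 5 ≡ 1 (mod 2).
s = (0, 1, 0, 1)^T — this equals column 5 of H (binary 0101), so error is at position 5.
Correct: flip bit 5 of r = 011010011111100 to get c = 011000011111100.


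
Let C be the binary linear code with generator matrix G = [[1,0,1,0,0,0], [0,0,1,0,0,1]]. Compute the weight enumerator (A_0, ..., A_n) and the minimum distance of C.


Weight distribution: A_0 = 1, A_2 = 3. Minimum distance d = 2.

Enumerate all 2^2 = 4 messages m ∈ F_2^2.
For each, compute codeword c = mG in F_2^6, then tally its weight.
  m = 00 → c = 000000, weight = 0.
  m = 10 → c = 101000, weight = 2.
  m = 01 → c = 001001, weight = 2.
  m = 11 → c = 100001, weight = 2.
Tally weights:
  weight 0: 1 codewords.
  weight 2: 3 codewords.
Minimum distance d = smallest w > 0 with A_w > 0 = 2.
Sanity: Σ A_w = 4 = 2^2 = 4 ✓.


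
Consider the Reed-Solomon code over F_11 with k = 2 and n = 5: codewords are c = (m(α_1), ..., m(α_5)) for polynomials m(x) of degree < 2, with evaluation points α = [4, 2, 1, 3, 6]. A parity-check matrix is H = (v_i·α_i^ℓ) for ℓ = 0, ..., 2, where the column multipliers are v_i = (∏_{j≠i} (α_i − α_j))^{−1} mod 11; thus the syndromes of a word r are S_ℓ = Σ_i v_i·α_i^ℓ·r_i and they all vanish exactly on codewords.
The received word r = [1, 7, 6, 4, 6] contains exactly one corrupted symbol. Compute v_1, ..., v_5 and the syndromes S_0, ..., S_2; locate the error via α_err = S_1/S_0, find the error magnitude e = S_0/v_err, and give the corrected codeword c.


S = (5, 5, 5), error at position 3, error magnitude e = 7, c = [1, 7, 10, 4, 6].

Step 1: column multipliers v_i = (∏_{j≠i}(α_i − α_j))^{−1} mod 11.
  i = 1 (α = 4): (4−2)(4−1)(4−3)(4−6) = 2·3·1·(−2) = −12 ≡ 10, so v_1 = 10^{−1} = 10 (mod 11).
  i = 2 (α = 2): (2−4)(2−1)(2−3)(2−6) = (−2)·1·(−1)·(−4) = −8 ≡ 3, so v_2 = 3^{−1} = 4 (mod 11).
  i = 3 (α = 1): (1−4)(1−2)(1−3)(1−6) = (−3)·(−1)·(−2)·(−5) = 30 ≡ 8, so v_3 = 8^{−1} = 7 (mod 11).
  i = 4 (α = 3): (3−4)(3−2)(3−1)(3−6) = (−1)·1·2·(−3) = 6 ≡ 6, so v_4 = 6^{−1} = 2 (mod 11).
  i = 5 (α = 6): (6−4)(6−2)(6−1)(6−3) = 2·4·5·3 = 120 ≡ 10, so v_5 = 10^{−1} = 10 (mod 11).
  v = [10, 4, 7, 2, 10].
Step 2: syndromes of r = [1, 7, 6, 4, 6] (all sums mod 11).
  S_0 = Σ v_i r_i = 10·1 + 4·7 + 7·6 + 2·4 + 10·6 = 148 ≡ 5.
  S_1 = Σ v_i α_i r_i = 10·4·1 + 4·2·7 + 7·1·6 + 2·3·4 + 10·6·6 = 522 ≡ 5.
  α_i^2 mod 11 = [5, 4, 1, 9, 3].
  S_2 = Σ v_i α_i^2 r_i = 10·5·1 + 4·4·7 + 7·1·6 + 2·9·4 + 10·3·6 = 456 ≡ 5.
  S = (5, 5, 5) ≠ 0, so r is not a codeword (an error is present).
Step 3: locate the error. For a single error e at position i, S_ℓ = v_i·e·α_i^ℓ, so α_err = S_1/S_0.
  S_0^{−1} = 5^{−1} = 9 (mod 11), so α_err = 5·9 = 45 ≡ 1 = α_3. Error position i = 3.
  Consistency check: S_2/S_1 = 5·9 = 45 ≡ 1 = α_err ✓ (single-error assumption holds).
Step 4: error magnitude e = S_0/v_3 = S_0·∏_{j≠3}(α_3 − α_j) = 5·8 = 40 ≡ 7 (mod 11).
Step 5: correct position 3: c_3 = r_3 − e = 6 − 7 ≡ 10 (mod 11). Hence c = [1, 7, 10, 4, 6].
  Check: interpolating c through the α_i gives m(x) = 2 + 8·x (degree < 2) with m(α_i) = c_i for every i, so c is indeed a codeword.


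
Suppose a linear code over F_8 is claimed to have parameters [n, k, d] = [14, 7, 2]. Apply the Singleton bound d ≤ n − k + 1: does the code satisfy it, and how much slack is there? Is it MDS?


Singleton RHS = n − k + 1 = 8, slack = 6, bound satisfied, not MDS.

Singleton bound: d ≤ n − k + 1.
Here n = 14, k = 7, so n − k + 1 = 8.
Given d = 2, check d ≤ 8: YES.
Slack = (n − k + 1) − d = 6.
The code is NOT MDS (slack = 6 > 0).
Description: the claimed parameters are [14, 7, 2]_8; such a code would be non-MDS.


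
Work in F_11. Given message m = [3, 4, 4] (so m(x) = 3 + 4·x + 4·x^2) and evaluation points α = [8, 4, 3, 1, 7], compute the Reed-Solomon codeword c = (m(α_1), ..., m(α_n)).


c = [5, 6, 7, 0, 7]

Message polynomial: m(x) = 3 + 4·x + 4·x^2 (mod 11).
For each evaluation point α_i, compute m(α_i) mod 11:
  α_1 = 8: Horner steps 4 → 3 → 5, so m(8) = 5.
  α_2 = 4: Horner steps 4 → 9 → 6, so m(4) = 6.
  α_3 = 3: Horner steps 4 → 5 → 7, so m(3) = 7.
  α_4 = 1: Horner steps 4 → 8 → 0, so m(1) = 0.
  α_5 = 7: Horner steps 4 → 10 → 7, so m(7) = 7.
Codeword c = [5, 6, 7, 0, 7] ∈ F_11^5.


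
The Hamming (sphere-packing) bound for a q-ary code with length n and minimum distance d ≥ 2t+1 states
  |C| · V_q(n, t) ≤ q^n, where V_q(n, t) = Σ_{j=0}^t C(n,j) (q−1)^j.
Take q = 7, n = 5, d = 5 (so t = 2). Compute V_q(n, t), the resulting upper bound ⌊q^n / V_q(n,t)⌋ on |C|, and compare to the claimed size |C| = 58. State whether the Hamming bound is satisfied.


V_q(n, t) = 391, q^n = 16807, Hamming bound = 42, |C| = 58 > bound (violated).

Step 1: Compute V_q(n, t) = Σ_{j=0}^2 C(n, j) (q−1)^j.
  j = 0: C(5,0)·(6)^0 = 1·1 = 1.
  j = 1: C(5,1)·(6)^1 = 5·6 = 30.
  j = 2: C(5,2)·(6)^2 = 10·36 = 360.
  V_q(n, t) = 1 + 30 + 360 = 391.
Step 2: q^n = 7^5 = 16807.
Step 3: Hamming bound ⌊q^n / V_q(n,t)⌋ = ⌊16807/391⌋ = 42.
Step 4: Compare |C| = 58 to 42: violated.
The claimed |C| lies above the Hamming bound, so no 7-ary code of length 5 with d ≥ 5 can have 58 codewords.


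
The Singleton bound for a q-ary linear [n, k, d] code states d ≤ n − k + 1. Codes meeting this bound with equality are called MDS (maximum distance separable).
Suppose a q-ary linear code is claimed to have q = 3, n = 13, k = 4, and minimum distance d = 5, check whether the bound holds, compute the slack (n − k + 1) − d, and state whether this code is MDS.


Singleton RHS = n − k + 1 = 10, slack = 5, bound satisfied, not MDS.

Singleton bound: d ≤ n − k + 1.
Here n = 13, k = 4, so n − k + 1 = 10.
Given d = 5, check d ≤ 10: YES.
Slack = (n − k + 1) − d = 5.
The code is NOT MDS (slack = 5 > 0).
Description: the claimed parameters are [13, 4, 5]_3; such a code would be non-MDS.


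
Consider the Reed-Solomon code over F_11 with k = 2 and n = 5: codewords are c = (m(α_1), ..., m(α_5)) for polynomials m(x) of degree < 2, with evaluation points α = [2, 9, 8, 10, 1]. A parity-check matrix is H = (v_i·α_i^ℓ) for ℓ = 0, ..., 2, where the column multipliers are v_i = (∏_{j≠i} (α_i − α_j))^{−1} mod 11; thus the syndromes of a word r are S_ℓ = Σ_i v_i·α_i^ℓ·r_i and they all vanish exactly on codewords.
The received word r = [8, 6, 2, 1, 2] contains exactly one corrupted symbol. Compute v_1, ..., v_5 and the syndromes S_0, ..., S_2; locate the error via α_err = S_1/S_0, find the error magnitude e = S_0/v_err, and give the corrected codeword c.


S = (5, 7, 1), error at position 3, error magnitude e = 2, c = [8, 6, 0, 1, 2].

Step 1: column multipliers v_i = (∏_{j≠i}(α_i − α_j))^{−1} mod 11.
  i = 1 (α = 2): (2−9)(2−8)(2−10)(2−1) = (−7)·(−6)·(−8)·1 = −336 ≡ 5, so v_1 = 5^{−1} = 9 (mod 11).
  i = 2 (α = 9): (9−2)(9−8)(9−10)(9−1) = 7·1·(−1)·8 = −56 ≡ 10, so v_2 = 10^{−1} = 10 (mod 11).
  i = 3 (α = 8): (8−2)(8−9)(8−10)(8−1) = 6·(−1)·(−2)·7 = 84 ≡ 7, so v_3 = 7^{−1} = 8 (mod 11).
  i = 4 (α = 10): (10−2)(10−9)(10−8)(10−1) = 8·1·2·9 = 144 ≡ 1, so v_4 = 1^{−1} = 1 (mod 11).
  i = 5 (α = 1): (1−2)(1−9)(1−8)(1−10) = (−1)·(−8)·(−7)·(−9) = 504 ≡ 9, so v_5 = 9^{−1} = 5 (mod 11).
  v = [9, 10, 8, 1, 5].
Step 2: syndromes of r = [8, 6, 2, 1, 2] (all sums mod 11).
  S_0 = Σ v_i r_i = 9·8 + 10·6 + 8·2 + 1·1 + 5·2 = 159 ≡ 5.
  S_1 = Σ v_i α_i r_i = 9·2·8 + 10·9·6 + 8·8·2 + 1·10·1 + 5·1·2 = 832 ≡ 7.
  α_i^2 mod 11 = [4, 4, 9, 1, 1].
  S_2 = Σ v_i α_i^2 r_i = 9·4·8 + 10·4·6 + 8·9·2 + 1·1·1 + 5·1·2 = 683 ≡ 1.
  S = (5, 7, 1) ≠ 0, so r is not a codeword (an error is present).
Step 3: locate the error. For a single error e at position i, S_ℓ = v_i·e·α_i^ℓ, so α_err = S_1/S_0.
  S_0^{−1} = 5^{−1} = 9 (mod 11), so α_err = 7·9 = 63 ≡ 8 = α_3. Error position i = 3.
  Consistency check: S_2/S_1 = 1·8 = 8 ≡ 8 = α_err ✓ (single-error assumption holds).
Step 4: error magnitude e = S_0/v_3 = S_0·∏_{j≠3}(α_3 − α_j) = 5·7 = 35 ≡ 2 (mod 11).
Step 5: correct position 3: c_3 = r_3 − e = 2 − 2 ≡ 0 (mod 11). Hence c = [8, 6, 0, 1, 2].
  Check: interpolating c through the α_i gives m(x) = 7 + 6·x (degree < 2) with m(α_i) = c_i for every i, so c is indeed a codeword.


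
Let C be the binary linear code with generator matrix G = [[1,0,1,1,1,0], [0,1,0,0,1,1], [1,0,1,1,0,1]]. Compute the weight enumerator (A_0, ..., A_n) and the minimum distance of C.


Weight distribution: A_0 = 1, A_1 = 1, A_2 = 1, A_3 = 1, A_4 = 2, A_5 = 2. Minimum distance d = 1.

Enumerate all 2^3 = 8 messages m ∈ F_2^3.
For each, compute codeword c = mG in F_2^6, then tally its weight.
  m = 000 → c = 000000, weight = 0.
  m = 100 → c = 101110, weight = 4.
  m = 010 → c = 010011, weight = 3.
  m = 110 → c = 111101, weight = 5.
  m = 001 → c = 101101, weight = 4.
  m = 101 → c = 000011, weight = 2.
  m = 011 → c = 111110, weight = 5.
  m = 111 → c = 010000, weight = 1.
Tally weights:
  weight 0: 1 codewords.
  weight 1: 1 codewords.
  weight 2: 1 codewords.
  weight 3: 1 codewords.
  weight 4: 2 codewords.
  weight 5: 2 codewords.
Minimum distance d = smallest w > 0 with A_w > 0 = 1.
Sanity: Σ A_w = 8 = 2^3 = 8 ✓.


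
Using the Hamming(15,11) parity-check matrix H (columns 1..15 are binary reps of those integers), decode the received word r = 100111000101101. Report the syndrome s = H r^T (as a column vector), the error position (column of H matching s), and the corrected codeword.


s = (0, 0, 1, 0)^T, error position = 2, corrected codeword c = 110111000101101

Compute s = H r^T mod 2 one row at a time:
  s_1 = 0 + 0 + 1 + 0 + 1 + 1 + 0 + 1 = 4 ≡ 0 (mod 2).
  s_2 = 1 + 1 + 1 + 0 + 1 + 1 + 0 + 1 = 6 ≡ 0 (mod 2).
  s_3 = 0 + 0 + 1 + 0 + 1 + 0 + 0 + 1 = 3 ≡ 1 (mod 2).
  s_4 = 1 + 0 + 1 + 0 + 0 + 0 + 1 + 1 = 4 ≡ 0 (mod 2).
s = (0, 0, 1, 0)^T — this equals column 2 of H (binary 0010), so error is at position 2.
Correct: flip bit 2 of r = 100111000101101 to get c = 110111000101101.


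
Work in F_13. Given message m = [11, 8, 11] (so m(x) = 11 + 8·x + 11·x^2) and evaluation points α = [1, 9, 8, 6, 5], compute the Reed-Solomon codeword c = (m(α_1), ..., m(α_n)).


c = [4, 12, 12, 0, 1]

Message polynomial: m(x) = 11 + 8·x + 11·x^2 (mod 13).
For each evaluation point α_i, compute m(α_i) mod 13:
  α_1 = 1: Horner steps 11 → 6 → 4, so m(1) = 4.
  α_2 = 9: Horner steps 11 → 3 → 12, so m(9) = 12.
  α_3 = 8: Horner steps 11 → 5 → 12, so m(8) = 12.
  α_4 = 6: Horner steps 11 → 9 → 0, so m(6) = 0.
  α_5 = 5: Horner steps 11 → 11 → 1, so m(5) = 1.
Codeword c = [4, 12, 12, 0, 1] ∈ F_13^5.


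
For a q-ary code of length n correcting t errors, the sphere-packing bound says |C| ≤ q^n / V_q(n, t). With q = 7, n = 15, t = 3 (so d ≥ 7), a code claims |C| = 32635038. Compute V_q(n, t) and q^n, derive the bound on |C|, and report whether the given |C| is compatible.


V_q(n, t) = 102151, q^n = 4747561509943, Hamming bound = 46475918, |C| = 32635038 ≤ bound (satisfied).

Step 1: Compute V_q(n, t) = Σ_{j=0}^3 C(n, j) (q−1)^j.
  j = 0: C(15,0)·(6)^0 = 1·1 = 1.
  j = 1: C(15,1)·(6)^1 = 15·6 = 90.
  j = 2: C(15,2)·(6)^2 = 105·36 = 3780.
  j = 3: C(15,3)·(6)^3 = 455·216 = 98280.
  V_q(n, t) = 1 + 90 + 3780 + 98280 = 102151.
Step 2: q^n = 7^15 = 4747561509943.
Step 3: Hamming bound ⌊q^n / V_q(n,t)⌋ = ⌊4747561509943/102151⌋ = 46475918.
Step 4: Compare |C| = 32635038 to 46475918: satisfied.
The claimed |C| lies below the Hamming bound.


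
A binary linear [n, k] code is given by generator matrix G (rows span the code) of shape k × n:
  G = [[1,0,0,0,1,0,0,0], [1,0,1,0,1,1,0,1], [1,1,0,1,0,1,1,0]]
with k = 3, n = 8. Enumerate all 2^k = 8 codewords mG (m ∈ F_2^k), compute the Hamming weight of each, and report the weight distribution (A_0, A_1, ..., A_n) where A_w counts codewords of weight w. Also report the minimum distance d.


Weight distribution: A_0 = 1, A_2 = 1, A_3 = 1, A_5 = 3, A_6 = 2. Minimum distance d = 2.

Enumerate all 2^3 = 8 messages m ∈ F_2^3.
For each, compute codeword c = mG in F_2^8, then tally its weight.
  m = 000 → c = 00000000, weight = 0.
  m = 100 → c = 10001000, weight = 2.
  m = 010 → c = 10101101, weight = 5.
  m = 110 → c = 00100101, weight = 3.
  m = 001 → c = 11010110, weight = 5.
  m = 101 → c = 01011110, weight = 5.
  m = 011 → c = 01111011, weight = 6.
  m = 111 → c = 11110011, weight = 6.
Tally weights:
  weight 0: 1 codewords.
  weight 2: 1 codewords.
  weight 3: 1 codewords.
  weight 5: 3 codewords.
  weight 6: 2 codewords.
Minimum distance d = smallest w > 0 with A_w > 0 = 2.
Sanity: Σ A_w = 8 = 2^3 = 8 ✓.


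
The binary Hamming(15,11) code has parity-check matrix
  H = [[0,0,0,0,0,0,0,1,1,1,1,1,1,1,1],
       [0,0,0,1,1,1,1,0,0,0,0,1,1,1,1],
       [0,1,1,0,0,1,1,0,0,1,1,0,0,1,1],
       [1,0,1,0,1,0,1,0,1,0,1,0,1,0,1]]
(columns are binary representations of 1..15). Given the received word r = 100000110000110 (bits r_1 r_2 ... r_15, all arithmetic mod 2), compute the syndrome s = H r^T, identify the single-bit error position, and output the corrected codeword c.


s = (1, 1, 0, 1)^T, error position = 13, corrected codeword c = 100000110000010

Compute s = H r^T mod 2 one row at a time:
  s_1 = 1 + 0 + 0 + 0 + 0 + 1 + 1 + 0 = 3 ≡ 1 (mod 2).
  s_2 = 0 + 0 + 0 + 1 + 0 + 1 + 1 + 0 = 3 ≡ 1 (mod 2).
  s_3 = 0 + 0 + 0 + 1 + 0 + 0 + 1 + 0 = 2 ≡ 0 (mod 2).
  s_4 = 1 + 0 + 0 + 1 + 0 + 0 + 1 + 0 = 3 ≡ 1 (mod 2).
s = (1, 1, 0, 1)^T — this equals column 13 of H (binary 1101), so error is at position 13.
Correct: flip bit 13 of r = 100000110000110 to get c = 100000110000010.


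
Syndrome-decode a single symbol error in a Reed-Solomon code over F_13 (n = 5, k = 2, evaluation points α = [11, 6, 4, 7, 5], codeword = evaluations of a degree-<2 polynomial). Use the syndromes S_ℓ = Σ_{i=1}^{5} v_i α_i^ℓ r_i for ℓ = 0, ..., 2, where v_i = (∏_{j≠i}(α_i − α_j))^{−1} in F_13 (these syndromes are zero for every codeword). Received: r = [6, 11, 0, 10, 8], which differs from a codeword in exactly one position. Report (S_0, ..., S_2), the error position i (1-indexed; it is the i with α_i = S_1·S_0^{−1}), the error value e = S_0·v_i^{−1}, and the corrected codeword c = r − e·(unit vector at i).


S = (9, 6, 4), error at position 5, error magnitude e = 9, c = [6, 11, 0, 10, 12].

Step 1: column multipliers v_i = (∏_{j≠i}(α_i − α_j))^{−1} mod 13.
  i = 1 (α = 11): (11−6)(11−4)(11−7)(11−5) = 5·7·4·6 = 840 ≡ 8, so v_1 = 8^{−1} = 5 (mod 13).
  i = 2 (α = 6): (6−11)(6−4)(6−7)(6−5) = (−5)·2·(−1)·1 = 10 ≡ 10, so v_2 = 10^{−1} = 4 (mod 13).
  i = 3 (α = 4): (4−11)(4−6)(4−7)(4−5) = (−7)·(−2)·(−3)·(−1) = 42 ≡ 3, so v_3 = 3^{−1} = 9 (mod 13).
  i = 4 (α = 7): (7−11)(7−6)(7−4)(7−5) = (−4)·1·3·2 = −24 ≡ 2, so v_4 = 2^{−1} = 7 (mod 13).
  i = 5 (α = 5): (5−11)(5−6)(5−4)(5−7) = (−6)·(−1)·1·(−2) = −12 ≡ 1, so v_5 = 1^{−1} = 1 (mod 13).
  v = [5, 4, 9, 7, 1].
Step 2: syndromes of r = [6, 11, 0, 10, 8] (all sums mod 13).
  S_0 = Σ v_i r_i = 5·6 + 4·11 + 9·0 + 7·10 + 1·8 = 152 ≡ 9.
  S_1 = Σ v_i α_i r_i = 5·11·6 + 4·6·11 + 9·4·0 + 7·7·10 + 1·5·8 = 1124 ≡ 6.
  α_i^2 mod 13 = [4, 10, 3, 10, 12].
  S_2 = Σ v_i α_i^2 r_i = 5·4·6 + 4·10·11 + 9·3·0 + 7·10·10 + 1·12·8 = 1356 ≡ 4.
  S = (9, 6, 4) ≠ 0, so r is not a codeword (an error is present).
Step 3: locate the error. For a single error e at position i, S_ℓ = v_i·e·α_i^ℓ, so α_err = S_1/S_0.
  S_0^{−1} = 9^{−1} = 3 (mod 13), so α_err = 6·3 = 18 ≡ 5 = α_5. Error position i = 5.
  Consistency check: S_2/S_1 = 4·11 = 44 ≡ 5 = α_err ✓ (single-error assumption holds).
Step 4: error magnitude e = S_0/v_5 = S_0·∏_{j≠5}(α_5 − α_j) = 9·1 = 9 ≡ 9 (mod 13).
Step 5: correct position 5: c_5 = r_5 − e = 8 − 9 ≡ 12 (mod 13). Hence c = [6, 11, 0, 10, 12].
  Check: interpolating c through the α_i gives m(x) = 4 + 12·x (degree < 2) with m(α_i) = c_i for every i, so c is indeed a codeword.


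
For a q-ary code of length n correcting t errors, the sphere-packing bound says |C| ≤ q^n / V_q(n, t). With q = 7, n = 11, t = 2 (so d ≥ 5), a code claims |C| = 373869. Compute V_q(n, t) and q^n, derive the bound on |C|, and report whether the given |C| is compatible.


V_q(n, t) = 2047, q^n = 1977326743, Hamming bound = 965963, |C| = 373869 ≤ bound (satisfied).

Step 1: Compute V_q(n, t) = Σ_{j=0}^2 C(n, j) (q−1)^j.
  j = 0: C(11,0)·(6)^0 = 1·1 = 1.
  j = 1: C(11,1)·(6)^1 = 11·6 = 66.
  j = 2: C(11,2)·(6)^2 = 55·36 = 1980.
  V_q(n, t) = 1 + 66 + 1980 = 2047.
Step 2: q^n = 7^11 = 1977326743.
Step 3: Hamming bound ⌊q^n / V_q(n,t)⌋ = ⌊1977326743/2047⌋ = 965963.
Step 4: Compare |C| = 373869 to 965963: satisfied.
The claimed |C| lies below the Hamming bound.


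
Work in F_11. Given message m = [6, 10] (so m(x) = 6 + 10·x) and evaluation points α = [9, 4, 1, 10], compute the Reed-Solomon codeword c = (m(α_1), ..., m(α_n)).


c = [8, 2, 5, 7]

Message polynomial: m(x) = 6 + 10·x (mod 11).
For each evaluation point α_i, compute m(α_i) mod 11:
  α_1 = 9: Horner steps 10 → 8, so m(9) = 8.
  α_2 = 4: Horner steps 10 → 2, so m(4) = 2.
  α_3 = 1: Horner steps 10 → 5, so m(1) = 5.
  α_4 = 10: Horner steps 10 → 7, so m(10) = 7.
Codeword c = [8, 2, 5, 7] ∈ F_11^4.


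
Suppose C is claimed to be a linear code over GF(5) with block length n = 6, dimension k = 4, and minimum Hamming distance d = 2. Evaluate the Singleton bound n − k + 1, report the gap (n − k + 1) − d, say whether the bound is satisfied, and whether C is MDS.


Singleton RHS = n − k + 1 = 3, slack = 1, bound satisfied, not MDS.

Singleton bound: d ≤ n − k + 1.
Here n = 6, k = 4, so n − k + 1 = 3.
Given d = 2, check d ≤ 3: YES.
Slack = (n − k + 1) − d = 1.
The code is NOT MDS (slack = 1 > 0).
Description: the claimed parameters are [6, 4, 2]_5; such a code would be non-MDS.


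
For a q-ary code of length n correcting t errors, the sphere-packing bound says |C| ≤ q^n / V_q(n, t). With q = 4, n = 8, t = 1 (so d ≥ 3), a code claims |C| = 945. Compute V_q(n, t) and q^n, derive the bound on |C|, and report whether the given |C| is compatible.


V_q(n, t) = 25, q^n = 65536, Hamming bound = 2621, |C| = 945 ≤ bound (satisfied).

Step 1: Compute V_q(n, t) = Σ_{j=0}^1 C(n, j) (q−1)^j.
  j = 0: C(8,0)·(3)^0 = 1·1 = 1.
  j = 1: C(8,1)·(3)^1 = 8·3 = 24.
  V_q(n, t) = 1 + 24 = 25.
Step 2: q^n = 4^8 = 65536.
Step 3: Hamming bound ⌊q^n / V_q(n,t)⌋ = ⌊65536/25⌋ = 2621.
Step 4: Compare |C| = 945 to 2621: satisfied.
The claimed |C| lies below the Hamming bound.


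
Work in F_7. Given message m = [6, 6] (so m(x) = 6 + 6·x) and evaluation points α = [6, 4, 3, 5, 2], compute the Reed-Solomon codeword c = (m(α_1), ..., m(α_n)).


c = [0, 2, 3, 1, 4]

Message polynomial: m(x) = 6 + 6·x (mod 7).
For each evaluation point α_i, compute m(α_i) mod 7:
  α_1 = 6: Horner steps 6 → 0, so m(6) = 0.
  α_2 = 4: Horner steps 6 → 2, so m(4) = 2.
  α_3 = 3: Horner steps 6 → 3, so m(3) = 3.
  α_4 = 5: Horner steps 6 → 1, so m(5) = 1.
  α_5 = 2: Horner steps 6 → 4, so m(2) = 4.
Codeword c = [0, 2, 3, 1, 4] ∈ F_7^5.


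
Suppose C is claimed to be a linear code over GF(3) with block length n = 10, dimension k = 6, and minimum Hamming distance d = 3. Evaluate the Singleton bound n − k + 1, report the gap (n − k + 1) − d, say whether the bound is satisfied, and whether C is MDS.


Singleton RHS = n − k + 1 = 5, slack = 2, bound satisfied, not MDS.

Singleton bound: d ≤ n − k + 1.
Here n = 10, k = 6, so n − k + 1 = 5.
Given d = 3, check d ≤ 5: YES.
Slack = (n − k + 1) − d = 2.
The code is NOT MDS (slack = 2 > 0).
Description: the claimed parameters are [10, 6, 3]_3; such a code would be non-MDS.


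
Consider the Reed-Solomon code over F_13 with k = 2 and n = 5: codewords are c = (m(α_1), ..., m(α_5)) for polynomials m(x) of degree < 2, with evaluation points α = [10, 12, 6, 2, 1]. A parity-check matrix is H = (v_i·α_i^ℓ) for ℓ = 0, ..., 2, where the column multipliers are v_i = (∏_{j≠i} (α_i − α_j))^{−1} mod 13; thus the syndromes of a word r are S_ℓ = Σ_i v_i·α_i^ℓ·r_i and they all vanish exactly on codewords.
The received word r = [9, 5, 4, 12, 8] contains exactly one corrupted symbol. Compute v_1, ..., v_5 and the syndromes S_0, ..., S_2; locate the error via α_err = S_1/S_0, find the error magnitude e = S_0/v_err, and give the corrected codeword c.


S = (7, 7, 7), error at position 5, error magnitude e = 7, c = [9, 5, 4, 12, 1].

Step 1: column multipliers v_i = (∏_{j≠i}(α_i − α_j))^{−1} mod 13.
  i = 1 (α = 10): (10−12)(10−6)(10−2)(10−1) = (−2)·4·8·9 = −576 ≡ 9, so v_1 = 9^{−1} = 3 (mod 13).
  i = 2 (α = 12): (12−10)(12−6)(12−2)(12−1) = 2·6·10·11 = 1320 ≡ 7, so v_2 = 7^{−1} = 2 (mod 13).
  i = 3 (α = 6): (6−10)(6−12)(6−2)(6−1) = (−4)·(−6)·4·5 = 480 ≡ 12, so v_3 = 12^{−1} = 12 (mod 13).
  i = 4 (α = 2): (2−10)(2−12)(2−6)(2−1) = (−8)·(−10)·(−4)·1 = −320 ≡ 5, so v_4 = 5^{−1} = 8 (mod 13).
  i = 5 (α = 1): (1−10)(1−12)(1−6)(1−2) = (−9)·(−11)·(−5)·(−1) = 495 ≡ 1, so v_5 = 1^{−1} = 1 (mod 13).
  v = [3, 2, 12, 8, 1].
Step 2: syndromes of r = [9, 5, 4, 12, 8] (all sums mod 13).
  S_0 = Σ v_i r_i = 3·9 + 2·5 + 12·4 + 8·12 + 1·8 = 189 ≡ 7.
  S_1 = Σ v_i α_i r_i = 3·10·9 + 2·12·5 + 12·6·4 + 8·2·12 + 1·1·8 = 878 ≡ 7.
  α_i^2 mod 13 = [9, 1, 10, 4, 1].
  S_2 = Σ v_i α_i^2 r_i = 3·9·9 + 2·1·5 + 12·10·4 + 8·4·12 + 1·1·8 = 1125 ≡ 7.
  S = (7, 7, 7) ≠ 0, so r is not a codeword (an error is present).
Step 3: locate the error. For a single error e at position i, S_ℓ = v_i·e·α_i^ℓ, so α_err = S_1/S_0.
  S_0^{−1} = 7^{−1} = 2 (mod 13), so α_err = 7·2 = 14 ≡ 1 = α_5. Error position i = 5.
  Consistency check: S_2/S_1 = 7·2 = 14 ≡ 1 = α_err ✓ (single-error assumption holds).
Step 4: error magnitude e = S_0/v_5 = S_0·∏_{j≠5}(α_5 − α_j) = 7·1 = 7 ≡ 7 (mod 13).
Step 5: correct position 5: c_5 = r_5 − e = 8 − 7 ≡ 1 (mod 13). Hence c = [9, 5, 4, 12, 1].
  Check: interpolating c through the α_i gives m(x) = 3 + 11·x (degree < 2) with m(α_i) = c_i for every i, so c is indeed a codeword.


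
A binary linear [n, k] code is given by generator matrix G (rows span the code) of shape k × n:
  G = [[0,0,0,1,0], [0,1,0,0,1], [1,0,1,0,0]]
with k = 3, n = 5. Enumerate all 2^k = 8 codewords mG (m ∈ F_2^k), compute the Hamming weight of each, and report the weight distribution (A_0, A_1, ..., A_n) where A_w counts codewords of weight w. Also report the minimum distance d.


Weight distribution: A_0 = 1, A_1 = 1, A_2 = 2, A_3 = 2, A_4 = 1, A_5 = 1. Minimum distance d = 1.

Enumerate all 2^3 = 8 messages m ∈ F_2^3.
For each, compute codeword c = mG in F_2^5, then tally its weight.
  m = 000 → c = 00000, weight = 0.
  m = 100 → c = 00010, weight = 1.
  m = 010 → c = 01001, weight = 2.
  m = 110 → c = 01011, weight = 3.
  m = 001 → c = 10100, weight = 2.
  m = 101 → c = 10110, weight = 3.
  m = 011 → c = 11101, weight = 4.
  m = 111 → c = 11111, weight = 5.
Tally weights:
  weight 0: 1 codewords.
  weight 1: 1 codewords.
  weight 2: 2 codewords.
  weight 3: 2 codewords.
  weight 4: 1 codewords.
  weight 5: 1 codewords.
Minimum distance d = smallest w > 0 with A_w > 0 = 1.
Sanity: Σ A_w = 8 = 2^3 = 8 ✓.


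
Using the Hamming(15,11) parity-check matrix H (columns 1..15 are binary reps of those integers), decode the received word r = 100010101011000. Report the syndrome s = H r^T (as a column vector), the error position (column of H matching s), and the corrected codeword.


s = (1, 1, 0, 1)^T, error position = 13, corrected codeword c = 100010101011100

Compute s = H r^T mod 2 one row at a time:
  s_1 = 0 + 1 + 0 + 1 + 1 + 0 + 0 + 0 = 3 ≡ 1 (mod 2).
  s_2 = 0 + 1 + 0 + 1 + 1 + 0 + 0 + 0 = 3 ≡ 1 (mod 2).
  s_3 = 0 + 0 + 0 + 1 + 0 + 1 + 0 + 0 = 2 ≡ 0 (mod 2).
  s_4 = 1 + 0 + 1 + 1 + 1 + 1 + 0 + 0 = 5 ≡ 1 (mod 2).
s = (1, 1, 0, 1)^T — this equals column 13 of H (binary 1101), so error is at position 13.
Correct: flip bit 13 of r = 100010101011000 to get c = 100010101011100.


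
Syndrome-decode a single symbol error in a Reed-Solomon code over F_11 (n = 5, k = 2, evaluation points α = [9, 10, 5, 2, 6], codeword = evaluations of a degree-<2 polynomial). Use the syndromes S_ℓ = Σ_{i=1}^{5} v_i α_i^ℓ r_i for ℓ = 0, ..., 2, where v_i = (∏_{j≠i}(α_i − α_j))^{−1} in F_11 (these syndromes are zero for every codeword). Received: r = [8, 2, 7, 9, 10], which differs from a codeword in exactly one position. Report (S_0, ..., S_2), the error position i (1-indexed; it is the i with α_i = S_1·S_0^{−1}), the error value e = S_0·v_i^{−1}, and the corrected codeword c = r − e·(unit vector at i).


S = (4, 7, 4), error at position 2, error magnitude e = 2, c = [8, 0, 7, 9, 10].

Step 1: column multipliers v_i = (∏_{j≠i}(α_i − α_j))^{−1} mod 11.
  i = 1 (α = 9): (9−10)(9−5)(9−2)(9−6) = (−1)·4·7·3 = −84 ≡ 4, so v_1 = 4^{−1} = 3 (mod 11).
  i = 2 (α = 10): (10−9)(10−5)(10−2)(10−6) = 1·5·8·4 = 160 ≡ 6, so v_2 = 6^{−1} = 2 (mod 11).
  i = 3 (α = 5): (5−9)(5−10)(5−2)(5−6) = (−4)·(−5)·3·(−1) = −60 ≡ 6, so v_3 = 6^{−1} = 2 (mod 11).
  i = 4 (α = 2): (2−9)(2−10)(2−5)(2−6) = (−7)·(−8)·(−3)·(−4) = 672 ≡ 1, so v_4 = 1^{−1} = 1 (mod 11).
  i = 5 (α = 6): (6−9)(6−10)(6−5)(6−2) = (−3)·(−4)·1·4 = 48 ≡ 4, so v_5 = 4^{−1} = 3 (mod 11).
  v = [3, 2, 2, 1, 3].
Step 2: syndromes of r = [8, 2, 7, 9, 10] (all sums mod 11).
  S_0 = Σ v_i r_i = 3·8 + 2·2 + 2·7 + 1·9 + 3·10 = 81 ≡ 4.
  S_1 = Σ v_i α_i r_i = 3·9·8 + 2·10·2 + 2·5·7 + 1·2·9 + 3·6·10 = 524 ≡ 7.
  α_i^2 mod 11 = [4, 1, 3, 4, 3].
  S_2 = Σ v_i α_i^2 r_i = 3·4·8 + 2·1·2 + 2·3·7 + 1·4·9 + 3·3·10 = 268 ≡ 4.
  S = (4, 7, 4) ≠ 0, so r is not a codeword (an error is present).
Step 3: locate the error. For a single error e at position i, S_ℓ = v_i·e·α_i^ℓ, so α_err = S_1/S_0.
  S_0^{−1} = 4^{−1} = 3 (mod 11), so α_err = 7·3 = 21 ≡ 10 = α_2. Error position i = 2.
  Consistency check: S_2/S_1 = 4·8 = 32 ≡ 10 = α_err ✓ (single-error assumption holds).
Step 4: error magnitude e = S_0/v_2 = S_0·∏_{j≠2}(α_2 − α_j) = 4·6 = 24 ≡ 2 (mod 11).
Step 5: correct position 2: c_2 = r_2 − e = 2 − 2 ≡ 0 (mod 11). Hence c = [8, 0, 7, 9, 10].
  Check: interpolating c through the α_i gives m(x) = 3 + 3·x (degree < 2) with m(α_i) = c_i for every i, so c is indeed a codeword.
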